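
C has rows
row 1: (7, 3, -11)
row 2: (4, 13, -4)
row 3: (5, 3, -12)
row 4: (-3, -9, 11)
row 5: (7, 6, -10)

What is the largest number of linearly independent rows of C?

Row reduce to echelon form.
R2 ← R2 − (4/7)·R1: [0, 79/7, 16/7]
R3 ← R3 − (5/7)·R1: [0, 6/7, -29/7]
R4 ← R4 + (3/7)·R1: [0, -54/7, 44/7]
R5 ← R5 − R1: [0, 3, 1]
R3 ← R3 − (6/79)·R2: [0, 0, -341/79]
R4 ← R4 + (54/79)·R2: [0, 0, 620/79]
R5 ← R5 − (21/79)·R2: [0, 0, 31/79]
R4 ← R4 + (20/11)·R3: [0, 0, 0]
R5 ← R5 + (1/11)·R3: [0, 0, 0]
Echelon form has 3 nonzero rows, so rank(C) = 3.
The rank gives the maximum number of linearly independent rows: 3.

3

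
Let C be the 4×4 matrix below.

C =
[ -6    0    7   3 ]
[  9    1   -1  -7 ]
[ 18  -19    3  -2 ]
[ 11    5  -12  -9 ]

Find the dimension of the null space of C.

0

Row reduce to echelon form.
R2 ← R2 + (3/2)·R1: [0, 1, 19/2, -5/2]
R3 ← R3 + (3)·R1: [0, -19, 24, 7]
R4 ← R4 + (11/6)·R1: [0, 5, 5/6, -7/2]
R3 ← R3 + (19)·R2: [0, 0, 409/2, -81/2]
R4 ← R4 − (5)·R2: [0, 0, -140/3, 9]
R4 ← R4 + (280/1227)·R3: [0, 0, 0, -99/409]
4 nonzero rows, so rank(C) = 4.
C has 4 columns; by rank–nullity, nullity = 4 − 4 = 0.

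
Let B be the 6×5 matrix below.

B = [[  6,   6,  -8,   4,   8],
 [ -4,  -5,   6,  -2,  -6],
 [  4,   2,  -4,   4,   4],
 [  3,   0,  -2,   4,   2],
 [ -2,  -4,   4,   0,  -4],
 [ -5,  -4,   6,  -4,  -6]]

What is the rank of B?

Row reduce to echelon form.
R2 ← R2 + (2/3)·R1: [0, -1, 2/3, 2/3, -2/3]
R3 ← R3 − (2/3)·R1: [0, -2, 4/3, 4/3, -4/3]
R4 ← R4 − (1/2)·R1: [0, -3, 2, 2, -2]
R5 ← R5 + (1/3)·R1: [0, -2, 4/3, 4/3, -4/3]
R6 ← R6 + (5/6)·R1: [0, 1, -2/3, -2/3, 2/3]
R3 ← R3 − (2)·R2: [0, 0, 0, 0, 0]
R4 ← R4 − (3)·R2: [0, 0, 0, 0, 0]
R5 ← R5 − (2)·R2: [0, 0, 0, 0, 0]
R6 ← R6 + R2: [0, 0, 0, 0, 0]
Echelon form has 2 nonzero rows, so rank(B) = 2.

2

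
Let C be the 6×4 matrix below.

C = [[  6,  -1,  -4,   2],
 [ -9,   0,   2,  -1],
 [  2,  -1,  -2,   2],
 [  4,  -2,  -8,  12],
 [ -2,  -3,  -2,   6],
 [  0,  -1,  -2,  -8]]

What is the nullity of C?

0

Row reduce to echelon form.
R2 ← R2 + (3/2)·R1: [0, -3/2, -4, 2]
R3 ← R3 − (1/3)·R1: [0, -2/3, -2/3, 4/3]
R4 ← R4 − (2/3)·R1: [0, -4/3, -16/3, 32/3]
R5 ← R5 + (1/3)·R1: [0, -10/3, -10/3, 20/3]
R3 ← R3 − (4/9)·R2: [0, 0, 10/9, 4/9]
R4 ← R4 − (8/9)·R2: [0, 0, -16/9, 80/9]
R5 ← R5 − (20/9)·R2: [0, 0, 50/9, 20/9]
R6 ← R6 − (2/3)·R2: [0, 0, 2/3, -28/3]
R4 ← R4 + (8/5)·R3: [0, 0, 0, 48/5]
R5 ← R5 − (5)·R3: [0, 0, 0, 0]
R6 ← R6 − (3/5)·R3: [0, 0, 0, -48/5]
R6 ← R6 + R4: [0, 0, 0, 0]
4 nonzero rows, so rank(C) = 4.
C has 4 columns; by rank–nullity, nullity = 4 − 4 = 0.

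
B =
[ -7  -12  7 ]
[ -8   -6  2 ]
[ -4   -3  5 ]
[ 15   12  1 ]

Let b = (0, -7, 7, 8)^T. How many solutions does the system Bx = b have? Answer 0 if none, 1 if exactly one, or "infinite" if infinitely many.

0

Row reduce the augmented matrix [B | b].
R2 ← R2 − (8/7)·R1: [0, 54/7, -6, -7]
R3 ← R3 − (4/7)·R1: [0, 27/7, 1, 7]
R4 ← R4 + (15/7)·R1: [0, -96/7, 16, 8]
R3 ← R3 − (1/2)·R2: [0, 0, 4, 21/2]
R4 ← R4 + (16/9)·R2: [0, 0, 16/3, -40/9]
R4 ← R4 − (4/3)·R3: [0, 0, 0, -166/9]
The echelon form has 4 nonzero rows; the last pivot sits in the augmented column, so rank(B) = 3 but rank([B|b]) = 4.
Since the ranks differ, the system is inconsistent.
It has no solutions.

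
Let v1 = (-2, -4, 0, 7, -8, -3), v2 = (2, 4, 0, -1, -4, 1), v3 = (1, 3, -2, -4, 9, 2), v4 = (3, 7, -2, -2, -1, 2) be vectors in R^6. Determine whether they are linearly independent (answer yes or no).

no

Form the matrix with these vectors as rows and row reduce.
R2 ← R2 + R1: [0, 0, 0, 6, -12, -2]
R3 ← R3 + (1/2)·R1: [0, 1, -2, -1/2, 5, 1/2]
R4 ← R4 + (3/2)·R1: [0, 1, -2, 17/2, -13, -5/2]
Swap R2 ↔ R3
R4 ← R4 − R2: [0, 0, 0, 9, -18, -3]
R4 ← R4 − (3/2)·R3: [0, 0, 0, 0, 0, 0]
3 nonzero rows, so the 4 vectors span a space of dimension 3.
Since 3 < 4, the vectors are linearly dependent.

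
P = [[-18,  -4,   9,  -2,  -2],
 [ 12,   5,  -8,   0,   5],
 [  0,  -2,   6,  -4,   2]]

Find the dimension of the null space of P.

2

Row reduce to echelon form.
R2 ← R2 + (2/3)·R1: [0, 7/3, -2, -4/3, 11/3]
R3 ← R3 + (6/7)·R2: [0, 0, 30/7, -36/7, 36/7]
3 nonzero rows, so rank(P) = 3.
P has 5 columns; by rank–nullity, nullity = 5 − 3 = 2.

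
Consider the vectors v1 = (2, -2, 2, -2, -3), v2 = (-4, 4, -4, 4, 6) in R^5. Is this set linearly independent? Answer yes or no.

no

Form the matrix with these vectors as rows and row reduce.
R2 ← R2 + (2)·R1: [0, 0, 0, 0, 0]
1 nonzero row, so the 2 vectors span a space of dimension 1.
Since 1 < 2, the vectors are linearly dependent.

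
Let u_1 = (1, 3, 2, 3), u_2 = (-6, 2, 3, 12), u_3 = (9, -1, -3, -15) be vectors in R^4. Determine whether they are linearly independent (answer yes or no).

Form the matrix with these vectors as rows and row reduce.
R2 ← R2 + (6)·R1: [0, 20, 15, 30]
R3 ← R3 − (9)·R1: [0, -28, -21, -42]
R3 ← R3 + (7/5)·R2: [0, 0, 0, 0]
2 nonzero rows, so the 3 vectors span a space of dimension 2.
Since 2 < 3, the vectors are linearly dependent.

no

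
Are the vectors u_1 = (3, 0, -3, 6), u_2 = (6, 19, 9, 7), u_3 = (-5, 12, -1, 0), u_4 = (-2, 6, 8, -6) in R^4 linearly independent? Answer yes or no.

Form the matrix with these vectors as rows and row reduce.
R2 ← R2 − (2)·R1: [0, 19, 15, -5]
R3 ← R3 + (5/3)·R1: [0, 12, -6, 10]
R4 ← R4 + (2/3)·R1: [0, 6, 6, -2]
R3 ← R3 − (12/19)·R2: [0, 0, -294/19, 250/19]
R4 ← R4 − (6/19)·R2: [0, 0, 24/19, -8/19]
R4 ← R4 + (4/49)·R3: [0, 0, 0, 32/49]
4 nonzero rows, so the 4 vectors span a space of dimension 4.
Since 4 = 4, the vectors are linearly independent.

yes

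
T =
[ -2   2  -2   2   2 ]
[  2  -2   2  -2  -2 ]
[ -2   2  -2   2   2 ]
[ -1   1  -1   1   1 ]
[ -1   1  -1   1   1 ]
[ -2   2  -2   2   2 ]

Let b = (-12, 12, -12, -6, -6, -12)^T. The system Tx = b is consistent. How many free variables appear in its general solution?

Row reduce the augmented matrix [T | b].
R2 ← R2 + R1: [0, 0, 0, 0, 0, 0]
R3 ← R3 − R1: [0, 0, 0, 0, 0, 0]
R4 ← R4 − (1/2)·R1: [0, 0, 0, 0, 0, 0]
R5 ← R5 − (1/2)·R1: [0, 0, 0, 0, 0, 0]
R6 ← R6 − R1: [0, 0, 0, 0, 0, 0]
The echelon form has 1 nonzero rows, and every pivot lies in the first 5 columns, so rank(T) = rank([T|b]) = 1.
The system is consistent.
Free variables = (unknowns) − (rank) = 5 − 1 = 4.

4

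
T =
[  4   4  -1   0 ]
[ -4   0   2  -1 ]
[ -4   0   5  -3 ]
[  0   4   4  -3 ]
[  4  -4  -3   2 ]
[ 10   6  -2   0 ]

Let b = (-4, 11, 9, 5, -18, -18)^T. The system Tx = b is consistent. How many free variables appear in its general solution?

1

Row reduce the augmented matrix [T | b].
R2 ← R2 + R1: [0, 4, 1, -1, 7]
R3 ← R3 + R1: [0, 4, 4, -3, 5]
R5 ← R5 − R1: [0, -8, -2, 2, -14]
R6 ← R6 − (5/2)·R1: [0, -4, 1/2, 0, -8]
R3 ← R3 − R2: [0, 0, 3, -2, -2]
R4 ← R4 − R2: [0, 0, 3, -2, -2]
R5 ← R5 + (2)·R2: [0, 0, 0, 0, 0]
R6 ← R6 + R2: [0, 0, 3/2, -1, -1]
R4 ← R4 − R3: [0, 0, 0, 0, 0]
R6 ← R6 − (1/2)·R3: [0, 0, 0, 0, 0]
The echelon form has 3 nonzero rows, and every pivot lies in the first 4 columns, so rank(T) = rank([T|b]) = 3.
The system is consistent.
Free variables = (unknowns) − (rank) = 4 − 3 = 1.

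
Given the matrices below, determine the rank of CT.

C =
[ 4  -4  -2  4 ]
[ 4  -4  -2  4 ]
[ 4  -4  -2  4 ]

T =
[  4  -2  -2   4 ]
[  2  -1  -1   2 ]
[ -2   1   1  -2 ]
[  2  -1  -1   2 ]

First compute CT:
[[ 20, -10, -10,  20],
 [ 20, -10, -10,  20],
 [ 20, -10, -10,  20]]
Now row reduce the product.
R2 ← R2 − R1: [0, 0, 0, 0]
R3 ← R3 − R1: [0, 0, 0, 0]
1 nonzero row, so rank(CT) = 1.

1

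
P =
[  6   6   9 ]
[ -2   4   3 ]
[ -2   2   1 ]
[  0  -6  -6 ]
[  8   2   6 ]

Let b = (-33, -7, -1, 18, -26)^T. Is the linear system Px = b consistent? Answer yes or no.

Row reduce the augmented matrix [P | b].
R2 ← R2 + (1/3)·R1: [0, 6, 6, -18]
R3 ← R3 + (1/3)·R1: [0, 4, 4, -12]
R5 ← R5 − (4/3)·R1: [0, -6, -6, 18]
R3 ← R3 − (2/3)·R2: [0, 0, 0, 0]
R4 ← R4 + R2: [0, 0, 0, 0]
R5 ← R5 + R2: [0, 0, 0, 0]
The echelon form has 2 nonzero rows, and every pivot lies in the first 3 columns, so rank(P) = rank([P|b]) = 2.
The system is consistent.

yes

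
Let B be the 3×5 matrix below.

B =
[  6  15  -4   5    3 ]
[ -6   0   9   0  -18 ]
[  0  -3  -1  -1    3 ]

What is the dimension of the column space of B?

Row reduce to echelon form.
R2 ← R2 + R1: [0, 15, 5, 5, -15]
R3 ← R3 + (1/5)·R2: [0, 0, 0, 0, 0]
Echelon form has 2 nonzero rows, so rank(B) = 2.
The column space has dimension equal to the rank: 2.

2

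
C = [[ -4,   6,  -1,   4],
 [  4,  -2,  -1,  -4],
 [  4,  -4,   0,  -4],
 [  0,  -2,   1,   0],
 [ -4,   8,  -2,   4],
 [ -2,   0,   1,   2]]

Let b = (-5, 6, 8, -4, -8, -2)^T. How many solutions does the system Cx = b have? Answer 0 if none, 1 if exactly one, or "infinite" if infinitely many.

0

Row reduce the augmented matrix [C | b].
R2 ← R2 + R1: [0, 4, -2, 0, 1]
R3 ← R3 + R1: [0, 2, -1, 0, 3]
R5 ← R5 − R1: [0, 2, -1, 0, -3]
R6 ← R6 − (1/2)·R1: [0, -3, 3/2, 0, 1/2]
R3 ← R3 − (1/2)·R2: [0, 0, 0, 0, 5/2]
R4 ← R4 + (1/2)·R2: [0, 0, 0, 0, -7/2]
R5 ← R5 − (1/2)·R2: [0, 0, 0, 0, -7/2]
R6 ← R6 + (3/4)·R2: [0, 0, 0, 0, 5/4]
R4 ← R4 + (7/5)·R3: [0, 0, 0, 0, 0]
R5 ← R5 + (7/5)·R3: [0, 0, 0, 0, 0]
R6 ← R6 − (1/2)·R3: [0, 0, 0, 0, 0]
The echelon form has 3 nonzero rows; the last pivot sits in the augmented column, so rank(C) = 2 but rank([C|b]) = 3.
Since the ranks differ, the system is inconsistent.
It has no solutions.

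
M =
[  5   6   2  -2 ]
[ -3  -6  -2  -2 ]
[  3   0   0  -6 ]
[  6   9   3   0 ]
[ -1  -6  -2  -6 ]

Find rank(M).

2

Row reduce to echelon form.
R2 ← R2 + (3/5)·R1: [0, -12/5, -4/5, -16/5]
R3 ← R3 − (3/5)·R1: [0, -18/5, -6/5, -24/5]
R4 ← R4 − (6/5)·R1: [0, 9/5, 3/5, 12/5]
R5 ← R5 + (1/5)·R1: [0, -24/5, -8/5, -32/5]
R3 ← R3 − (3/2)·R2: [0, 0, 0, 0]
R4 ← R4 + (3/4)·R2: [0, 0, 0, 0]
R5 ← R5 − (2)·R2: [0, 0, 0, 0]
Echelon form has 2 nonzero rows, so rank(M) = 2.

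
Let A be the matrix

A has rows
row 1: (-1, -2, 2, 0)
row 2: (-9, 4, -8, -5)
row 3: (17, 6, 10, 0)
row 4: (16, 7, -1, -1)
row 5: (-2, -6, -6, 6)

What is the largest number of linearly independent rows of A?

Row reduce to echelon form.
R2 ← R2 − (9)·R1: [0, 22, -26, -5]
R3 ← R3 + (17)·R1: [0, -28, 44, 0]
R4 ← R4 + (16)·R1: [0, -25, 31, -1]
R5 ← R5 − (2)·R1: [0, -2, -10, 6]
R3 ← R3 + (14/11)·R2: [0, 0, 120/11, -70/11]
R4 ← R4 + (25/22)·R2: [0, 0, 16/11, -147/22]
R5 ← R5 + (1/11)·R2: [0, 0, -136/11, 61/11]
R4 ← R4 − (2/15)·R3: [0, 0, 0, -35/6]
R5 ← R5 + (17/15)·R3: [0, 0, 0, -5/3]
R5 ← R5 − (2/7)·R4: [0, 0, 0, 0]
Echelon form has 4 nonzero rows, so rank(A) = 4.
The rank gives the maximum number of linearly independent rows: 4.

4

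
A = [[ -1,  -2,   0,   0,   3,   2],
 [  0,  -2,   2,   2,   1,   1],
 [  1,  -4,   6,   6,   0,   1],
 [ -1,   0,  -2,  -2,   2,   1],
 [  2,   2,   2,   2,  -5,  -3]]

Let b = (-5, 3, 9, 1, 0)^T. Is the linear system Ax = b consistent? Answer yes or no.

Row reduce the augmented matrix [A | b].
R3 ← R3 + R1: [0, -6, 6, 6, 3, 3, 4]
R4 ← R4 − R1: [0, 2, -2, -2, -1, -1, 6]
R5 ← R5 + (2)·R1: [0, -2, 2, 2, 1, 1, -10]
R3 ← R3 − (3)·R2: [0, 0, 0, 0, 0, 0, -5]
R4 ← R4 + R2: [0, 0, 0, 0, 0, 0, 9]
R5 ← R5 − R2: [0, 0, 0, 0, 0, 0, -13]
R4 ← R4 + (9/5)·R3: [0, 0, 0, 0, 0, 0, 0]
R5 ← R5 − (13/5)·R3: [0, 0, 0, 0, 0, 0, 0]
The echelon form has 3 nonzero rows; the last pivot sits in the augmented column, so rank(A) = 2 but rank([A|b]) = 3.
Since the ranks differ, the system is inconsistent.

no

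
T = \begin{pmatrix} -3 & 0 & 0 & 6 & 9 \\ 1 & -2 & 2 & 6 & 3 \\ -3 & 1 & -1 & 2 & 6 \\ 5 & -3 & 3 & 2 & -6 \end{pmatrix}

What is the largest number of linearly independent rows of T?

Row reduce to echelon form.
R2 ← R2 + (1/3)·R1: [0, -2, 2, 8, 6]
R3 ← R3 − R1: [0, 1, -1, -4, -3]
R4 ← R4 + (5/3)·R1: [0, -3, 3, 12, 9]
R3 ← R3 + (1/2)·R2: [0, 0, 0, 0, 0]
R4 ← R4 − (3/2)·R2: [0, 0, 0, 0, 0]
Echelon form has 2 nonzero rows, so rank(T) = 2.
The rank gives the maximum number of linearly independent rows: 2.

2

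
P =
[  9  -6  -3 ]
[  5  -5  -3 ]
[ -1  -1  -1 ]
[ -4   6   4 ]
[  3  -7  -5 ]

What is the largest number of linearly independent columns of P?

Row reduce to echelon form.
R2 ← R2 − (5/9)·R1: [0, -5/3, -4/3]
R3 ← R3 + (1/9)·R1: [0, -5/3, -4/3]
R4 ← R4 + (4/9)·R1: [0, 10/3, 8/3]
R5 ← R5 − (1/3)·R1: [0, -5, -4]
R3 ← R3 − R2: [0, 0, 0]
R4 ← R4 + (2)·R2: [0, 0, 0]
R5 ← R5 − (3)·R2: [0, 0, 0]
Echelon form has 2 nonzero rows, so rank(P) = 2.
The rank gives the maximum number of linearly independent columns: 2.

2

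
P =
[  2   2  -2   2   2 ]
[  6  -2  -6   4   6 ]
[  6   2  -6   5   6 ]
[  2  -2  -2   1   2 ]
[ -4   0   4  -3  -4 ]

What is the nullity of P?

3

Row reduce to echelon form.
R2 ← R2 − (3)·R1: [0, -8, 0, -2, 0]
R3 ← R3 − (3)·R1: [0, -4, 0, -1, 0]
R4 ← R4 − R1: [0, -4, 0, -1, 0]
R5 ← R5 + (2)·R1: [0, 4, 0, 1, 0]
R3 ← R3 − (1/2)·R2: [0, 0, 0, 0, 0]
R4 ← R4 − (1/2)·R2: [0, 0, 0, 0, 0]
R5 ← R5 + (1/2)·R2: [0, 0, 0, 0, 0]
2 nonzero rows, so rank(P) = 2.
P has 5 columns; by rank–nullity, nullity = 5 − 2 = 3.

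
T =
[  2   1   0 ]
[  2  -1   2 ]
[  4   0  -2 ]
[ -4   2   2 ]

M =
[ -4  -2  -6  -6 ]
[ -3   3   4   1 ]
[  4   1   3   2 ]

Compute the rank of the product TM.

First compute TM:
[[-11,  -1,  -8, -11],
 [  3,  -5, -10,  -9],
 [-24, -10, -30, -28],
 [ 18,  16,  38,  30]]
Now row reduce the product.
R2 ← R2 + (3/11)·R1: [0, -58/11, -134/11, -12]
R3 ← R3 − (24/11)·R1: [0, -86/11, -138/11, -4]
R4 ← R4 + (18/11)·R1: [0, 158/11, 274/11, 12]
R3 ← R3 − (43/29)·R2: [0, 0, 160/29, 400/29]
R4 ← R4 + (79/29)·R2: [0, 0, -240/29, -600/29]
R4 ← R4 + (3/2)·R3: [0, 0, 0, 0]
3 nonzero rows, so rank(TM) = 3.

3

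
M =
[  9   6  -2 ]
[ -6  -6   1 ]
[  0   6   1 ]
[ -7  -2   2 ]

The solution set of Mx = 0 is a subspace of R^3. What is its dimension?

Row reduce to echelon form.
R2 ← R2 + (2/3)·R1: [0, -2, -1/3]
R4 ← R4 + (7/9)·R1: [0, 8/3, 4/9]
R3 ← R3 + (3)·R2: [0, 0, 0]
R4 ← R4 + (4/3)·R2: [0, 0, 0]
2 nonzero rows, so rank(M) = 2.
M has 3 columns; by rank–nullity, nullity = 3 − 2 = 1.

1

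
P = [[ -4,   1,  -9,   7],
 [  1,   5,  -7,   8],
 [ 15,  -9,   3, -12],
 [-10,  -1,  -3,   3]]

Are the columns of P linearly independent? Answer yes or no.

no

Row reduce P to echelon form.
R2 ← R2 + (1/4)·R1: [0, 21/4, -37/4, 39/4]
R3 ← R3 + (15/4)·R1: [0, -21/4, -123/4, 57/4]
R4 ← R4 − (5/2)·R1: [0, -7/2, 39/2, -29/2]
R3 ← R3 + R2: [0, 0, -40, 24]
R4 ← R4 + (2/3)·R2: [0, 0, 40/3, -8]
R4 ← R4 + (1/3)·R3: [0, 0, 0, 0]
3 pivots among 4 columns.
Only 3 < 4 pivot columns, so the columns are linearly dependent.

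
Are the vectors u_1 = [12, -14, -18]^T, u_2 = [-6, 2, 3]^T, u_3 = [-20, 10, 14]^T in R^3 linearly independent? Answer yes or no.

no

Form the matrix with these vectors as rows and row reduce.
R2 ← R2 + (1/2)·R1: [0, -5, -6]
R3 ← R3 + (5/3)·R1: [0, -40/3, -16]
R3 ← R3 − (8/3)·R2: [0, 0, 0]
2 nonzero rows, so the 3 vectors span a space of dimension 2.
Since 2 < 3, the vectors are linearly dependent.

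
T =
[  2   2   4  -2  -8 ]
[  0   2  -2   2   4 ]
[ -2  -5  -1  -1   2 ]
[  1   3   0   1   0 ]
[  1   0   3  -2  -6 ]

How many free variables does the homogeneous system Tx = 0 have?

Row reduce to echelon form.
R3 ← R3 + R1: [0, -3, 3, -3, -6]
R4 ← R4 − (1/2)·R1: [0, 2, -2, 2, 4]
R5 ← R5 − (1/2)·R1: [0, -1, 1, -1, -2]
R3 ← R3 + (3/2)·R2: [0, 0, 0, 0, 0]
R4 ← R4 − R2: [0, 0, 0, 0, 0]
R5 ← R5 + (1/2)·R2: [0, 0, 0, 0, 0]
2 nonzero rows, so rank(T) = 2.
T has 5 columns; by rank–nullity, nullity = 5 − 2 = 3.

3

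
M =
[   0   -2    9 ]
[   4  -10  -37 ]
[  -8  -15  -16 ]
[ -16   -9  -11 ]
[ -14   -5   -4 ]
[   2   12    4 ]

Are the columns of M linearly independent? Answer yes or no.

yes

Row reduce M to echelon form.
Swap R1 ↔ R2
R3 ← R3 + (2)·R1: [0, -35, -90]
R4 ← R4 + (4)·R1: [0, -49, -159]
R5 ← R5 + (7/2)·R1: [0, -40, -267/2]
R6 ← R6 − (1/2)·R1: [0, 17, 45/2]
R3 ← R3 − (35/2)·R2: [0, 0, -495/2]
R4 ← R4 − (49/2)·R2: [0, 0, -759/2]
R5 ← R5 − (20)·R2: [0, 0, -627/2]
R6 ← R6 + (17/2)·R2: [0, 0, 99]
R4 ← R4 − (23/15)·R3: [0, 0, 0]
R5 ← R5 − (19/15)·R3: [0, 0, 0]
R6 ← R6 + (2/5)·R3: [0, 0, 0]
3 pivots among 3 columns.
Every column is a pivot column, so the columns are linearly independent.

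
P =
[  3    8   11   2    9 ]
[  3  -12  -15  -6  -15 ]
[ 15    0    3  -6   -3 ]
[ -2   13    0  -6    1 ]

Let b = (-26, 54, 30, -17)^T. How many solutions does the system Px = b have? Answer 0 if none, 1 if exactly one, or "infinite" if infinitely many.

infinite

Row reduce the augmented matrix [P | b].
R2 ← R2 − R1: [0, -20, -26, -8, -24, 80]
R3 ← R3 − (5)·R1: [0, -40, -52, -16, -48, 160]
R4 ← R4 + (2/3)·R1: [0, 55/3, 22/3, -14/3, 7, -103/3]
R3 ← R3 − (2)·R2: [0, 0, 0, 0, 0, 0]
R4 ← R4 + (11/12)·R2: [0, 0, -33/2, -12, -15, 39]
Swap R3 ↔ R4
The echelon form has 3 nonzero rows, and every pivot lies in the first 5 columns, so rank(P) = rank([P|b]) = 3.
The system is consistent.
rank = 3 < 5 unknowns, so there are infinitely many solutions.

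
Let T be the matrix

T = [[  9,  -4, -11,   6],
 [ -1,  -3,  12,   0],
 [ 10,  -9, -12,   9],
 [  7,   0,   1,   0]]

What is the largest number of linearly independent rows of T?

Row reduce to echelon form.
R2 ← R2 + (1/9)·R1: [0, -31/9, 97/9, 2/3]
R3 ← R3 − (10/9)·R1: [0, -41/9, 2/9, 7/3]
R4 ← R4 − (7/9)·R1: [0, 28/9, 86/9, -14/3]
R3 ← R3 − (41/31)·R2: [0, 0, -435/31, 45/31]
R4 ← R4 + (28/31)·R2: [0, 0, 598/31, -126/31]
R4 ← R4 + (598/435)·R3: [0, 0, 0, -60/29]
Echelon form has 4 nonzero rows, so rank(T) = 4.
The rank gives the maximum number of linearly independent rows: 4.

4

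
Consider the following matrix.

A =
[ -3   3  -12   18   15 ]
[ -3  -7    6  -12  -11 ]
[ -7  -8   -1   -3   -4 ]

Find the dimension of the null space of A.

3

Row reduce to echelon form.
R2 ← R2 − R1: [0, -10, 18, -30, -26]
R3 ← R3 − (7/3)·R1: [0, -15, 27, -45, -39]
R3 ← R3 − (3/2)·R2: [0, 0, 0, 0, 0]
2 nonzero rows, so rank(A) = 2.
A has 5 columns; by rank–nullity, nullity = 5 − 2 = 3.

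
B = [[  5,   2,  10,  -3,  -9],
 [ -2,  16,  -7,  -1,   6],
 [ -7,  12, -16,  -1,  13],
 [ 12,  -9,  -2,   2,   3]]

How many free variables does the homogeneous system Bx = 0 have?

1

Row reduce to echelon form.
R2 ← R2 + (2/5)·R1: [0, 84/5, -3, -11/5, 12/5]
R3 ← R3 + (7/5)·R1: [0, 74/5, -2, -26/5, 2/5]
R4 ← R4 − (12/5)·R1: [0, -69/5, -26, 46/5, 123/5]
R3 ← R3 − (37/42)·R2: [0, 0, 9/14, -137/42, -12/7]
R4 ← R4 + (23/28)·R2: [0, 0, -797/28, 207/28, 186/7]
R4 ← R4 + (797/18)·R3: [0, 0, 0, -3700/27, -148/3]
4 nonzero rows, so rank(B) = 4.
B has 5 columns; by rank–nullity, nullity = 5 − 4 = 1.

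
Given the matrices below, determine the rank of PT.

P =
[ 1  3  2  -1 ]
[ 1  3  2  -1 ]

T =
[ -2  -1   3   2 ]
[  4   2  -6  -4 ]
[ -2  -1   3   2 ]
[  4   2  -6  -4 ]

1

First compute PT:
[[  2,   1,  -3,  -2],
 [  2,   1,  -3,  -2]]
Now row reduce the product.
R2 ← R2 − R1: [0, 0, 0, 0]
1 nonzero row, so rank(PT) = 1.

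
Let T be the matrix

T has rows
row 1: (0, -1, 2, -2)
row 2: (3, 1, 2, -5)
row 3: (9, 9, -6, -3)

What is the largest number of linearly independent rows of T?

2

Row reduce to echelon form.
Swap R1 ↔ R2
R3 ← R3 − (3)·R1: [0, 6, -12, 12]
R3 ← R3 + (6)·R2: [0, 0, 0, 0]
Echelon form has 2 nonzero rows, so rank(T) = 2.
The rank gives the maximum number of linearly independent rows: 2.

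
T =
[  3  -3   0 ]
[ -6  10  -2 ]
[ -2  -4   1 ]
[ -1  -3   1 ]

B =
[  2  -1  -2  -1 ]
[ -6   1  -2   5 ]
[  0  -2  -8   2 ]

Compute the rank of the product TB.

First compute TB:
[[ 24,  -6,   0, -18],
 [-72,  20,   8,  52],
 [ 20,  -4,   4, -16],
 [ 16,  -4,   0, -12]]
Now row reduce the product.
R2 ← R2 + (3)·R1: [0, 2, 8, -2]
R3 ← R3 − (5/6)·R1: [0, 1, 4, -1]
R4 ← R4 − (2/3)·R1: [0, 0, 0, 0]
R3 ← R3 − (1/2)·R2: [0, 0, 0, 0]
2 nonzero rows, so rank(TB) = 2.

2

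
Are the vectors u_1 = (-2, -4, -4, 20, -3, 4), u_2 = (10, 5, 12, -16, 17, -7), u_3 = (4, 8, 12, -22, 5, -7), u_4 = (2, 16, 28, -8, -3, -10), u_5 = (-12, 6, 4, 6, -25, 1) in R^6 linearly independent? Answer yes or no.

Form the matrix with these vectors as rows and row reduce.
R2 ← R2 + (5)·R1: [0, -15, -8, 84, 2, 13]
R3 ← R3 + (2)·R1: [0, 0, 4, 18, -1, 1]
R4 ← R4 + R1: [0, 12, 24, 12, -6, -6]
R5 ← R5 − (6)·R1: [0, 30, 28, -114, -7, -23]
R4 ← R4 + (4/5)·R2: [0, 0, 88/5, 396/5, -22/5, 22/5]
R5 ← R5 + (2)·R2: [0, 0, 12, 54, -3, 3]
R4 ← R4 − (22/5)·R3: [0, 0, 0, 0, 0, 0]
R5 ← R5 − (3)·R3: [0, 0, 0, 0, 0, 0]
3 nonzero rows, so the 5 vectors span a space of dimension 3.
Since 3 < 5, the vectors are linearly dependent.

no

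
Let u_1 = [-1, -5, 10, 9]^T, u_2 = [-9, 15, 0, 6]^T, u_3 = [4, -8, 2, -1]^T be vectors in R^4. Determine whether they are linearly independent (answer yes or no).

Form the matrix with these vectors as rows and row reduce.
R2 ← R2 − (9)·R1: [0, 60, -90, -75]
R3 ← R3 + (4)·R1: [0, -28, 42, 35]
R3 ← R3 + (7/15)·R2: [0, 0, 0, 0]
2 nonzero rows, so the 3 vectors span a space of dimension 2.
Since 2 < 3, the vectors are linearly dependent.

no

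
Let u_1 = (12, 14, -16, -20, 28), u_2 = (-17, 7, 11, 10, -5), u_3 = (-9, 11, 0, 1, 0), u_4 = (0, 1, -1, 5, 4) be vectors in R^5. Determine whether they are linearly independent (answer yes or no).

yes

Form the matrix with these vectors as rows and row reduce.
R2 ← R2 + (17/12)·R1: [0, 161/6, -35/3, -55/3, 104/3]
R3 ← R3 + (3/4)·R1: [0, 43/2, -12, -14, 21]
R3 ← R3 − (129/161)·R2: [0, 0, -61/23, 111/161, -1091/161]
R4 ← R4 − (6/161)·R2: [0, 0, -13/23, 915/161, 436/161]
R4 ← R4 − (13/61)·R3: [0, 0, 0, 2364/427, 1773/427]
4 nonzero rows, so the 4 vectors span a space of dimension 4.
Since 4 = 4, the vectors are linearly independent.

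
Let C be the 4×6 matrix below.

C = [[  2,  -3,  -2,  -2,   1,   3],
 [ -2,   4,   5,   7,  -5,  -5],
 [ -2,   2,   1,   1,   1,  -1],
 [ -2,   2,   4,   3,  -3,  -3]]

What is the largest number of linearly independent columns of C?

Row reduce to echelon form.
R2 ← R2 + R1: [0, 1, 3, 5, -4, -2]
R3 ← R3 + R1: [0, -1, -1, -1, 2, 2]
R4 ← R4 + R1: [0, -1, 2, 1, -2, 0]
R3 ← R3 + R2: [0, 0, 2, 4, -2, 0]
R4 ← R4 + R2: [0, 0, 5, 6, -6, -2]
R4 ← R4 − (5/2)·R3: [0, 0, 0, -4, -1, -2]
Echelon form has 4 nonzero rows, so rank(C) = 4.
The rank gives the maximum number of linearly independent columns: 4.

4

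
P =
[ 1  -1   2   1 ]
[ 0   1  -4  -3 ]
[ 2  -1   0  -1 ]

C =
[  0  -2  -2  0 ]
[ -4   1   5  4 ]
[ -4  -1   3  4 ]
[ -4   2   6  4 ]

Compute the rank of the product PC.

2

First compute PC:
[[ -8,  -3,   5,   8],
 [ 24,  -1, -25, -24],
 [  8,  -7, -15,  -8]]
Now row reduce the product.
R2 ← R2 + (3)·R1: [0, -10, -10, 0]
R3 ← R3 + R1: [0, -10, -10, 0]
R3 ← R3 − R2: [0, 0, 0, 0]
2 nonzero rows, so rank(PC) = 2.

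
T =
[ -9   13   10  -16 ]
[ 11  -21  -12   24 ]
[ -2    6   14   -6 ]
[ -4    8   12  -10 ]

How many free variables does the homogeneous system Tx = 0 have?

0

Row reduce to echelon form.
R2 ← R2 + (11/9)·R1: [0, -46/9, 2/9, 40/9]
R3 ← R3 − (2/9)·R1: [0, 28/9, 106/9, -22/9]
R4 ← R4 − (4/9)·R1: [0, 20/9, 68/9, -26/9]
R3 ← R3 + (14/23)·R2: [0, 0, 274/23, 6/23]
R4 ← R4 + (10/23)·R2: [0, 0, 176/23, -22/23]
R4 ← R4 − (88/137)·R3: [0, 0, 0, -154/137]
4 nonzero rows, so rank(T) = 4.
T has 4 columns; by rank–nullity, nullity = 4 − 4 = 0.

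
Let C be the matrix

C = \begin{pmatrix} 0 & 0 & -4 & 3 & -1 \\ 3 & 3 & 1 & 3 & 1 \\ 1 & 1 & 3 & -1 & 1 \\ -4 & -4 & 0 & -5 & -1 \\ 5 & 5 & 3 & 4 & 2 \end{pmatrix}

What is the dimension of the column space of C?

2

Row reduce to echelon form.
Swap R1 ↔ R2
R3 ← R3 − (1/3)·R1: [0, 0, 8/3, -2, 2/3]
R4 ← R4 + (4/3)·R1: [0, 0, 4/3, -1, 1/3]
R5 ← R5 − (5/3)·R1: [0, 0, 4/3, -1, 1/3]
R3 ← R3 + (2/3)·R2: [0, 0, 0, 0, 0]
R4 ← R4 + (1/3)·R2: [0, 0, 0, 0, 0]
R5 ← R5 + (1/3)·R2: [0, 0, 0, 0, 0]
Echelon form has 2 nonzero rows, so rank(C) = 2.
The column space has dimension equal to the rank: 2.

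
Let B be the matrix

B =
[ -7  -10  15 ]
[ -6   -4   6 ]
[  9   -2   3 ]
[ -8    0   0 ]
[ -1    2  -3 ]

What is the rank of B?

Row reduce to echelon form.
R2 ← R2 − (6/7)·R1: [0, 32/7, -48/7]
R3 ← R3 + (9/7)·R1: [0, -104/7, 156/7]
R4 ← R4 − (8/7)·R1: [0, 80/7, -120/7]
R5 ← R5 − (1/7)·R1: [0, 24/7, -36/7]
R3 ← R3 + (13/4)·R2: [0, 0, 0]
R4 ← R4 − (5/2)·R2: [0, 0, 0]
R5 ← R5 − (3/4)·R2: [0, 0, 0]
Echelon form has 2 nonzero rows, so rank(B) = 2.

2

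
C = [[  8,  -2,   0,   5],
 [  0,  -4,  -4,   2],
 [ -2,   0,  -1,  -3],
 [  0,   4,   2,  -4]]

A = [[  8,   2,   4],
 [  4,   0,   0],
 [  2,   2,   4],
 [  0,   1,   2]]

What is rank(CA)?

First compute CA:
[[ 56,  21,  42],
 [-24,  -6, -12],
 [-18,  -9, -18],
 [ 20,   0,   0]]
Now row reduce the product.
R2 ← R2 + (3/7)·R1: [0, 3, 6]
R3 ← R3 + (9/28)·R1: [0, -9/4, -9/2]
R4 ← R4 − (5/14)·R1: [0, -15/2, -15]
R3 ← R3 + (3/4)·R2: [0, 0, 0]
R4 ← R4 + (5/2)·R2: [0, 0, 0]
2 nonzero rows, so rank(CA) = 2.

2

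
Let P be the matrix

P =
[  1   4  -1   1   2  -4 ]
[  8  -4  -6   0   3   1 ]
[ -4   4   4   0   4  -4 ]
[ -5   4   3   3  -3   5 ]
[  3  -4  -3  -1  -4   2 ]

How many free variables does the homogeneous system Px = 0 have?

Row reduce to echelon form.
R2 ← R2 − (8)·R1: [0, -36, 2, -8, -13, 33]
R3 ← R3 + (4)·R1: [0, 20, 0, 4, 12, -20]
R4 ← R4 + (5)·R1: [0, 24, -2, 8, 7, -15]
R5 ← R5 − (3)·R1: [0, -16, 0, -4, -10, 14]
R3 ← R3 + (5/9)·R2: [0, 0, 10/9, -4/9, 43/9, -5/3]
R4 ← R4 + (2/3)·R2: [0, 0, -2/3, 8/3, -5/3, 7]
R5 ← R5 − (4/9)·R2: [0, 0, -8/9, -4/9, -38/9, -2/3]
R4 ← R4 + (3/5)·R3: [0, 0, 0, 12/5, 6/5, 6]
R5 ← R5 + (4/5)·R3: [0, 0, 0, -4/5, -2/5, -2]
R5 ← R5 + (1/3)·R4: [0, 0, 0, 0, 0, 0]
4 nonzero rows, so rank(P) = 4.
P has 6 columns; by rank–nullity, nullity = 6 − 4 = 2.

2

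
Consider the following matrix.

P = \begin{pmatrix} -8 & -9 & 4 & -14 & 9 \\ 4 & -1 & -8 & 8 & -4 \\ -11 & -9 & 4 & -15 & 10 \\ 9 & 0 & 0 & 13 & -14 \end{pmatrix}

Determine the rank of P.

Row reduce to echelon form.
R2 ← R2 + (1/2)·R1: [0, -11/2, -6, 1, 1/2]
R3 ← R3 − (11/8)·R1: [0, 27/8, -3/2, 17/4, -19/8]
R4 ← R4 + (9/8)·R1: [0, -81/8, 9/2, -11/4, -31/8]
R3 ← R3 + (27/44)·R2: [0, 0, -57/11, 107/22, -91/44]
R4 ← R4 − (81/44)·R2: [0, 0, 171/11, -101/22, -211/44]
R4 ← R4 + (3)·R3: [0, 0, 0, 10, -11]
Echelon form has 4 nonzero rows, so rank(P) = 4.

4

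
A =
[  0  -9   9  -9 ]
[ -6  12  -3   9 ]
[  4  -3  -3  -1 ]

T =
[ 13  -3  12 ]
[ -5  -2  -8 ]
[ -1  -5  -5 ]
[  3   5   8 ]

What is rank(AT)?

2

First compute AT:
[[  9, -72, -45],
 [-108,  54, -81],
 [ 67,   4,  79]]
Now row reduce the product.
R2 ← R2 + (12)·R1: [0, -810, -621]
R3 ← R3 − (67/9)·R1: [0, 540, 414]
R3 ← R3 + (2/3)·R2: [0, 0, 0]
2 nonzero rows, so rank(AT) = 2.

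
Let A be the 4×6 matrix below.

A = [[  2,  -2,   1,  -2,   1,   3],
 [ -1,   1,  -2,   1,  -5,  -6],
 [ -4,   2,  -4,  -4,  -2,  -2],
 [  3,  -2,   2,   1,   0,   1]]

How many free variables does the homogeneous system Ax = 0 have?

Row reduce to echelon form.
R2 ← R2 + (1/2)·R1: [0, 0, -3/2, 0, -9/2, -9/2]
R3 ← R3 + (2)·R1: [0, -2, -2, -8, 0, 4]
R4 ← R4 − (3/2)·R1: [0, 1, 1/2, 4, -3/2, -7/2]
Swap R2 ↔ R3
R4 ← R4 + (1/2)·R2: [0, 0, -1/2, 0, -3/2, -3/2]
R4 ← R4 − (1/3)·R3: [0, 0, 0, 0, 0, 0]
3 nonzero rows, so rank(A) = 3.
A has 6 columns; by rank–nullity, nullity = 6 − 3 = 3.

3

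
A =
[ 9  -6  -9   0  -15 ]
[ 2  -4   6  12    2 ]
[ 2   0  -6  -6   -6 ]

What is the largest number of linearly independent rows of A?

2

Row reduce to echelon form.
R2 ← R2 − (2/9)·R1: [0, -8/3, 8, 12, 16/3]
R3 ← R3 − (2/9)·R1: [0, 4/3, -4, -6, -8/3]
R3 ← R3 + (1/2)·R2: [0, 0, 0, 0, 0]
Echelon form has 2 nonzero rows, so rank(A) = 2.
The rank gives the maximum number of linearly independent rows: 2.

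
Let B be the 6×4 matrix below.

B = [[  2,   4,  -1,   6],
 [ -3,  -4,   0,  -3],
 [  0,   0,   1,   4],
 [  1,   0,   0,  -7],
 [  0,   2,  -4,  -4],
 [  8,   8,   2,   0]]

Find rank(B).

3

Row reduce to echelon form.
R2 ← R2 + (3/2)·R1: [0, 2, -3/2, 6]
R4 ← R4 − (1/2)·R1: [0, -2, 1/2, -10]
R6 ← R6 − (4)·R1: [0, -8, 6, -24]
R4 ← R4 + R2: [0, 0, -1, -4]
R5 ← R5 − R2: [0, 0, -5/2, -10]
R6 ← R6 + (4)·R2: [0, 0, 0, 0]
R4 ← R4 + R3: [0, 0, 0, 0]
R5 ← R5 + (5/2)·R3: [0, 0, 0, 0]
Echelon form has 3 nonzero rows, so rank(B) = 3.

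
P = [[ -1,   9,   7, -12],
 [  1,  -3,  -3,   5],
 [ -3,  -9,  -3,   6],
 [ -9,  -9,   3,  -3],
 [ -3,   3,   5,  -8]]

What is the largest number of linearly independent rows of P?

Row reduce to echelon form.
R2 ← R2 + R1: [0, 6, 4, -7]
R3 ← R3 − (3)·R1: [0, -36, -24, 42]
R4 ← R4 − (9)·R1: [0, -90, -60, 105]
R5 ← R5 − (3)·R1: [0, -24, -16, 28]
R3 ← R3 + (6)·R2: [0, 0, 0, 0]
R4 ← R4 + (15)·R2: [0, 0, 0, 0]
R5 ← R5 + (4)·R2: [0, 0, 0, 0]
Echelon form has 2 nonzero rows, so rank(P) = 2.
The rank gives the maximum number of linearly independent rows: 2.

2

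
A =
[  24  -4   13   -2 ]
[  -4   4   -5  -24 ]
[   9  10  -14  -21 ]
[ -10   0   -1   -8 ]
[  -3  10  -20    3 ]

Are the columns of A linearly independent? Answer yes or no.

no

Row reduce A to echelon form.
R2 ← R2 + (1/6)·R1: [0, 10/3, -17/6, -73/3]
R3 ← R3 − (3/8)·R1: [0, 23/2, -151/8, -81/4]
R4 ← R4 + (5/12)·R1: [0, -5/3, 53/12, -53/6]
R5 ← R5 + (1/8)·R1: [0, 19/2, -147/8, 11/4]
R3 ← R3 − (69/20)·R2: [0, 0, -91/10, 637/10]
R4 ← R4 + (1/2)·R2: [0, 0, 3, -21]
R5 ← R5 − (57/20)·R2: [0, 0, -103/10, 721/10]
R4 ← R4 + (30/91)·R3: [0, 0, 0, 0]
R5 ← R5 − (103/91)·R3: [0, 0, 0, 0]
3 pivots among 4 columns.
Only 3 < 4 pivot columns, so the columns are linearly dependent.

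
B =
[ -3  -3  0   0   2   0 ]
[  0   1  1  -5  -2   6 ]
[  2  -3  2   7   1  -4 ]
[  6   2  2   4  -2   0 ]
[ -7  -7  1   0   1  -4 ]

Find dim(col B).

4

Row reduce to echelon form.
R3 ← R3 + (2/3)·R1: [0, -5, 2, 7, 7/3, -4]
R4 ← R4 + (2)·R1: [0, -4, 2, 4, 2, 0]
R5 ← R5 − (7/3)·R1: [0, 0, 1, 0, -11/3, -4]
R3 ← R3 + (5)·R2: [0, 0, 7, -18, -23/3, 26]
R4 ← R4 + (4)·R2: [0, 0, 6, -16, -6, 24]
R4 ← R4 − (6/7)·R3: [0, 0, 0, -4/7, 4/7, 12/7]
R5 ← R5 − (1/7)·R3: [0, 0, 0, 18/7, -18/7, -54/7]
R5 ← R5 + (9/2)·R4: [0, 0, 0, 0, 0, 0]
Echelon form has 4 nonzero rows, so rank(B) = 4.
The column space has dimension equal to the rank: 4.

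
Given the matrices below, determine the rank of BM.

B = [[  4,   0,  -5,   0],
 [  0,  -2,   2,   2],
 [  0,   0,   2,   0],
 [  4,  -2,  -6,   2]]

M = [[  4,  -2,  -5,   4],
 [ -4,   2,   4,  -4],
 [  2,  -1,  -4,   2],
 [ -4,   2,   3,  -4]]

First compute BM:
[[  6,  -3,   0,   6],
 [  4,  -2, -10,   4],
 [  4,  -2,  -8,   4],
 [  4,  -2,   2,   4]]
Now row reduce the product.
R2 ← R2 − (2/3)·R1: [0, 0, -10, 0]
R3 ← R3 − (2/3)·R1: [0, 0, -8, 0]
R4 ← R4 − (2/3)·R1: [0, 0, 2, 0]
R3 ← R3 − (4/5)·R2: [0, 0, 0, 0]
R4 ← R4 + (1/5)·R2: [0, 0, 0, 0]
2 nonzero rows, so rank(BM) = 2.

2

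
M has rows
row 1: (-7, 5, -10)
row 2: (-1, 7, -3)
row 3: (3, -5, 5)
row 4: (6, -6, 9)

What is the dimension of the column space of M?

2

Row reduce to echelon form.
R2 ← R2 − (1/7)·R1: [0, 44/7, -11/7]
R3 ← R3 + (3/7)·R1: [0, -20/7, 5/7]
R4 ← R4 + (6/7)·R1: [0, -12/7, 3/7]
R3 ← R3 + (5/11)·R2: [0, 0, 0]
R4 ← R4 + (3/11)·R2: [0, 0, 0]
Echelon form has 2 nonzero rows, so rank(M) = 2.
The column space has dimension equal to the rank: 2.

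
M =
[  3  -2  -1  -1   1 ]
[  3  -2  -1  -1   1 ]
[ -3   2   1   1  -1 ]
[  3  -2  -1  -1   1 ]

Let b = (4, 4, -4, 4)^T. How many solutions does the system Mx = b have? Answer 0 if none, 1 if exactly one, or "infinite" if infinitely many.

Row reduce the augmented matrix [M | b].
R2 ← R2 − R1: [0, 0, 0, 0, 0, 0]
R3 ← R3 + R1: [0, 0, 0, 0, 0, 0]
R4 ← R4 − R1: [0, 0, 0, 0, 0, 0]
The echelon form has 1 nonzero rows, and every pivot lies in the first 5 columns, so rank(M) = rank([M|b]) = 1.
The system is consistent.
rank = 1 < 5 unknowns, so there are infinitely many solutions.

infinite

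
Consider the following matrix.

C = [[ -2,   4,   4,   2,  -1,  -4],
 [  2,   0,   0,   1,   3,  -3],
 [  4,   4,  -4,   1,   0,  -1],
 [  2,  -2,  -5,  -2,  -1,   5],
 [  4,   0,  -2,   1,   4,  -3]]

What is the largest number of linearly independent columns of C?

Row reduce to echelon form.
R2 ← R2 + R1: [0, 4, 4, 3, 2, -7]
R3 ← R3 + (2)·R1: [0, 12, 4, 5, -2, -9]
R4 ← R4 + R1: [0, 2, -1, 0, -2, 1]
R5 ← R5 + (2)·R1: [0, 8, 6, 5, 2, -11]
R3 ← R3 − (3)·R2: [0, 0, -8, -4, -8, 12]
R4 ← R4 − (1/2)·R2: [0, 0, -3, -3/2, -3, 9/2]
R5 ← R5 − (2)·R2: [0, 0, -2, -1, -2, 3]
R4 ← R4 − (3/8)·R3: [0, 0, 0, 0, 0, 0]
R5 ← R5 − (1/4)·R3: [0, 0, 0, 0, 0, 0]
Echelon form has 3 nonzero rows, so rank(C) = 3.
The rank gives the maximum number of linearly independent columns: 3.

3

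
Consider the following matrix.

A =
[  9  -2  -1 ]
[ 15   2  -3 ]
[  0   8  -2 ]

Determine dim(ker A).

Row reduce to echelon form.
R2 ← R2 − (5/3)·R1: [0, 16/3, -4/3]
R3 ← R3 − (3/2)·R2: [0, 0, 0]
2 nonzero rows, so rank(A) = 2.
A has 3 columns; by rank–nullity, nullity = 3 − 2 = 1.

1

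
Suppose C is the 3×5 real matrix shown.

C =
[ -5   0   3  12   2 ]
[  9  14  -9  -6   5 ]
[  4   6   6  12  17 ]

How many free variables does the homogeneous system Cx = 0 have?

Row reduce to echelon form.
R2 ← R2 + (9/5)·R1: [0, 14, -18/5, 78/5, 43/5]
R3 ← R3 + (4/5)·R1: [0, 6, 42/5, 108/5, 93/5]
R3 ← R3 − (3/7)·R2: [0, 0, 348/35, 522/35, 522/35]
3 nonzero rows, so rank(C) = 3.
C has 5 columns; by rank–nullity, nullity = 5 − 3 = 2.

2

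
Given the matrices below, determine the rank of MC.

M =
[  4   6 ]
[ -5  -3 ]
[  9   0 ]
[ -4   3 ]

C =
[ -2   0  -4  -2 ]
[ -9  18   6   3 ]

2

First compute MC:
[[-62, 108,  20,  10],
 [ 37, -54,   2,   1],
 [-18,   0, -36, -18],
 [-19,  54,  34,  17]]
Now row reduce the product.
R2 ← R2 + (37/62)·R1: [0, 324/31, 432/31, 216/31]
R3 ← R3 − (9/31)·R1: [0, -972/31, -1296/31, -648/31]
R4 ← R4 − (19/62)·R1: [0, 648/31, 864/31, 432/31]
R3 ← R3 + (3)·R2: [0, 0, 0, 0]
R4 ← R4 − (2)·R2: [0, 0, 0, 0]
2 nonzero rows, so rank(MC) = 2.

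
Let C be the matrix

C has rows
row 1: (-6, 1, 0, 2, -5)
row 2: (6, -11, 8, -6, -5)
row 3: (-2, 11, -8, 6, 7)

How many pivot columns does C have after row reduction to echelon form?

Row reduce to echelon form.
R2 ← R2 + R1: [0, -10, 8, -4, -10]
R3 ← R3 − (1/3)·R1: [0, 32/3, -8, 16/3, 26/3]
R3 ← R3 + (16/15)·R2: [0, 0, 8/15, 16/15, -2]
Echelon form has 3 nonzero rows, so rank(C) = 3.
Each nonzero row contributes one pivot column: 3 pivot columns.

3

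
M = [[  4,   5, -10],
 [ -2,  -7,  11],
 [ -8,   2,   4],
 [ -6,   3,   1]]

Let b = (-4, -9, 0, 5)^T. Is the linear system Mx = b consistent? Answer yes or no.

no

Row reduce the augmented matrix [M | b].
R2 ← R2 + (1/2)·R1: [0, -9/2, 6, -11]
R3 ← R3 + (2)·R1: [0, 12, -16, -8]
R4 ← R4 + (3/2)·R1: [0, 21/2, -14, -1]
R3 ← R3 + (8/3)·R2: [0, 0, 0, -112/3]
R4 ← R4 + (7/3)·R2: [0, 0, 0, -80/3]
R4 ← R4 − (5/7)·R3: [0, 0, 0, 0]
The echelon form has 3 nonzero rows; the last pivot sits in the augmented column, so rank(M) = 2 but rank([M|b]) = 3.
Since the ranks differ, the system is inconsistent.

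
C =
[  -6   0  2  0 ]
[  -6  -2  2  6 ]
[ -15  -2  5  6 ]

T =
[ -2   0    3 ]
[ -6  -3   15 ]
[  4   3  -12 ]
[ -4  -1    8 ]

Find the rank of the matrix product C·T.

2

First compute CT:
[[ 20,   6, -42],
 [  8,   6, -24],
 [ 38,  15, -87]]
Now row reduce the product.
R2 ← R2 − (2/5)·R1: [0, 18/5, -36/5]
R3 ← R3 − (19/10)·R1: [0, 18/5, -36/5]
R3 ← R3 − R2: [0, 0, 0]
2 nonzero rows, so rank(CT) = 2.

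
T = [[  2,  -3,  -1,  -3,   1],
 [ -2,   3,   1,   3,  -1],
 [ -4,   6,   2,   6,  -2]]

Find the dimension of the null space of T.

Row reduce to echelon form.
R2 ← R2 + R1: [0, 0, 0, 0, 0]
R3 ← R3 + (2)·R1: [0, 0, 0, 0, 0]
1 nonzero row, so rank(T) = 1.
T has 5 columns; by rank–nullity, nullity = 5 − 1 = 4.

4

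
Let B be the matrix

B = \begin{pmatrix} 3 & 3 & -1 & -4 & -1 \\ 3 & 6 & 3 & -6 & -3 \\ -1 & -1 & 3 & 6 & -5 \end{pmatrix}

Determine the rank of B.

3

Row reduce to echelon form.
R2 ← R2 − R1: [0, 3, 4, -2, -2]
R3 ← R3 + (1/3)·R1: [0, 0, 8/3, 14/3, -16/3]
Echelon form has 3 nonzero rows, so rank(B) = 3.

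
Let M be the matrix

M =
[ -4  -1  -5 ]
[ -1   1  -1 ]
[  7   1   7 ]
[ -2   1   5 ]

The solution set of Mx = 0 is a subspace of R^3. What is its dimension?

Row reduce to echelon form.
R2 ← R2 − (1/4)·R1: [0, 5/4, 1/4]
R3 ← R3 + (7/4)·R1: [0, -3/4, -7/4]
R4 ← R4 − (1/2)·R1: [0, 3/2, 15/2]
R3 ← R3 + (3/5)·R2: [0, 0, -8/5]
R4 ← R4 − (6/5)·R2: [0, 0, 36/5]
R4 ← R4 + (9/2)·R3: [0, 0, 0]
3 nonzero rows, so rank(M) = 3.
M has 3 columns; by rank–nullity, nullity = 3 − 3 = 0.

0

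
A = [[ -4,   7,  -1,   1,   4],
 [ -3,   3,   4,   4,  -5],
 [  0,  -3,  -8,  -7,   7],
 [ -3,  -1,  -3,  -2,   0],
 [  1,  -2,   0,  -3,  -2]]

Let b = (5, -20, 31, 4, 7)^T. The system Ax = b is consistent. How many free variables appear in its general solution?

1

Row reduce the augmented matrix [A | b].
R2 ← R2 − (3/4)·R1: [0, -9/4, 19/4, 13/4, -8, -95/4]
R4 ← R4 − (3/4)·R1: [0, -25/4, -9/4, -11/4, -3, 1/4]
R5 ← R5 + (1/4)·R1: [0, -1/4, -1/4, -11/4, -1, 33/4]
R3 ← R3 − (4/3)·R2: [0, 0, -43/3, -34/3, 53/3, 188/3]
R4 ← R4 − (25/9)·R2: [0, 0, -139/9, -106/9, 173/9, 596/9]
R5 ← R5 − (1/9)·R2: [0, 0, -7/9, -28/9, -1/9, 98/9]
R4 ← R4 − (139/129)·R3: [0, 0, 0, 56/129, 8/43, -56/43]
R5 ← R5 − (7/129)·R3: [0, 0, 0, -322/129, -46/43, 322/43]
R5 ← R5 + (23/4)·R4: [0, 0, 0, 0, 0, 0]
The echelon form has 4 nonzero rows, and every pivot lies in the first 5 columns, so rank(A) = rank([A|b]) = 4.
The system is consistent.
Free variables = (unknowns) − (rank) = 5 − 4 = 1.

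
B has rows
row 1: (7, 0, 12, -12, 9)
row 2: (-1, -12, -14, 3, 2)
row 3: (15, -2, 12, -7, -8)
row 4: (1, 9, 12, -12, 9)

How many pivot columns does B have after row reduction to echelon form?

Row reduce to echelon form.
R2 ← R2 + (1/7)·R1: [0, -12, -86/7, 9/7, 23/7]
R3 ← R3 − (15/7)·R1: [0, -2, -96/7, 131/7, -191/7]
R4 ← R4 − (1/7)·R1: [0, 9, 72/7, -72/7, 54/7]
R3 ← R3 − (1/6)·R2: [0, 0, -35/3, 37/2, -167/6]
R4 ← R4 + (3/4)·R2: [0, 0, 15/14, -261/28, 285/28]
R4 ← R4 + (9/98)·R3: [0, 0, 0, -747/98, 747/98]
Echelon form has 4 nonzero rows, so rank(B) = 4.
Each nonzero row contributes one pivot column: 4 pivot columns.

4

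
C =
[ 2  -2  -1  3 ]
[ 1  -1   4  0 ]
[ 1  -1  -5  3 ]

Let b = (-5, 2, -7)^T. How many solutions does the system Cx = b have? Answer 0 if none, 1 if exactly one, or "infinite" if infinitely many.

Row reduce the augmented matrix [C | b].
R2 ← R2 − (1/2)·R1: [0, 0, 9/2, -3/2, 9/2]
R3 ← R3 − (1/2)·R1: [0, 0, -9/2, 3/2, -9/2]
R3 ← R3 + R2: [0, 0, 0, 0, 0]
The echelon form has 2 nonzero rows, and every pivot lies in the first 4 columns, so rank(C) = rank([C|b]) = 2.
The system is consistent.
rank = 2 < 4 unknowns, so there are infinitely many solutions.

infinite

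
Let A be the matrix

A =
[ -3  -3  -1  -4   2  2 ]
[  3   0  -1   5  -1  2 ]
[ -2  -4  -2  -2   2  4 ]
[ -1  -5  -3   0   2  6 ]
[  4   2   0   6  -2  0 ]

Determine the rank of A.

2

Row reduce to echelon form.
R2 ← R2 + R1: [0, -3, -2, 1, 1, 4]
R3 ← R3 − (2/3)·R1: [0, -2, -4/3, 2/3, 2/3, 8/3]
R4 ← R4 − (1/3)·R1: [0, -4, -8/3, 4/3, 4/3, 16/3]
R5 ← R5 + (4/3)·R1: [0, -2, -4/3, 2/3, 2/3, 8/3]
R3 ← R3 − (2/3)·R2: [0, 0, 0, 0, 0, 0]
R4 ← R4 − (4/3)·R2: [0, 0, 0, 0, 0, 0]
R5 ← R5 − (2/3)·R2: [0, 0, 0, 0, 0, 0]
Echelon form has 2 nonzero rows, so rank(A) = 2.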